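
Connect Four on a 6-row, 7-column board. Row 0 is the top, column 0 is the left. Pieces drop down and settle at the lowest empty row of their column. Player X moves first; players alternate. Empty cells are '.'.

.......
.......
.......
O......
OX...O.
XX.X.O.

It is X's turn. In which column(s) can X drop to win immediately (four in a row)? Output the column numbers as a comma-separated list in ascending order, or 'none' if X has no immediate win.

Answer: 2

Derivation:
col 0: drop X → no win
col 1: drop X → no win
col 2: drop X → WIN!
col 3: drop X → no win
col 4: drop X → no win
col 5: drop X → no win
col 6: drop X → no win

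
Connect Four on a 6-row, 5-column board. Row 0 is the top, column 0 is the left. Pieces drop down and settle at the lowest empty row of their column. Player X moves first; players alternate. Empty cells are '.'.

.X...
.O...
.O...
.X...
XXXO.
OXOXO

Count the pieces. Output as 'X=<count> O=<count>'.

X=7 O=6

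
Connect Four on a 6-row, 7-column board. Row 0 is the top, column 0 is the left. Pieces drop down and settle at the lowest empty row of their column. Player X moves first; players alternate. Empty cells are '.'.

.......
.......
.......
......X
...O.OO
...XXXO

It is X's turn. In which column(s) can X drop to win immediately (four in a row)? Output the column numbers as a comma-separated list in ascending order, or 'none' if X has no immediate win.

Answer: 2

Derivation:
col 0: drop X → no win
col 1: drop X → no win
col 2: drop X → WIN!
col 3: drop X → no win
col 4: drop X → no win
col 5: drop X → no win
col 6: drop X → no win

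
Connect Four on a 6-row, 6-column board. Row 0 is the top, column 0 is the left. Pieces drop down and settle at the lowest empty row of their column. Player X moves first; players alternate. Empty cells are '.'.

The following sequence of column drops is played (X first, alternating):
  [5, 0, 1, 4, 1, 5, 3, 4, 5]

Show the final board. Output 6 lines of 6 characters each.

Move 1: X drops in col 5, lands at row 5
Move 2: O drops in col 0, lands at row 5
Move 3: X drops in col 1, lands at row 5
Move 4: O drops in col 4, lands at row 5
Move 5: X drops in col 1, lands at row 4
Move 6: O drops in col 5, lands at row 4
Move 7: X drops in col 3, lands at row 5
Move 8: O drops in col 4, lands at row 4
Move 9: X drops in col 5, lands at row 3

Answer: ......
......
......
.....X
.X..OO
OX.XOX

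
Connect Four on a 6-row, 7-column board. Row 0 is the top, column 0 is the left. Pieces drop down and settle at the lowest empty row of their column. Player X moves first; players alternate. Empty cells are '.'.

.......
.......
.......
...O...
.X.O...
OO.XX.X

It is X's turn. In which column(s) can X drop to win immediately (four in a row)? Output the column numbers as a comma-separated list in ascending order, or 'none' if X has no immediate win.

Answer: 5

Derivation:
col 0: drop X → no win
col 1: drop X → no win
col 2: drop X → no win
col 3: drop X → no win
col 4: drop X → no win
col 5: drop X → WIN!
col 6: drop X → no win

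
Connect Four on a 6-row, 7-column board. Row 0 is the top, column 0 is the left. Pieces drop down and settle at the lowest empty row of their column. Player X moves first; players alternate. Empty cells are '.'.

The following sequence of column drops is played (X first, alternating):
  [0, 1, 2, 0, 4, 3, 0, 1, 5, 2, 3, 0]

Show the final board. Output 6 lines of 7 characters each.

Answer: .......
.......
O......
X......
OOOX...
XOXOXX.

Derivation:
Move 1: X drops in col 0, lands at row 5
Move 2: O drops in col 1, lands at row 5
Move 3: X drops in col 2, lands at row 5
Move 4: O drops in col 0, lands at row 4
Move 5: X drops in col 4, lands at row 5
Move 6: O drops in col 3, lands at row 5
Move 7: X drops in col 0, lands at row 3
Move 8: O drops in col 1, lands at row 4
Move 9: X drops in col 5, lands at row 5
Move 10: O drops in col 2, lands at row 4
Move 11: X drops in col 3, lands at row 4
Move 12: O drops in col 0, lands at row 2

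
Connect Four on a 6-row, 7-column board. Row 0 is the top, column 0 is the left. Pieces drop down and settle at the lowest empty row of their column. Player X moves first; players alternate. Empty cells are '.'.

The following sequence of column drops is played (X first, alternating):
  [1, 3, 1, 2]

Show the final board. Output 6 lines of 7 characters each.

Move 1: X drops in col 1, lands at row 5
Move 2: O drops in col 3, lands at row 5
Move 3: X drops in col 1, lands at row 4
Move 4: O drops in col 2, lands at row 5

Answer: .......
.......
.......
.......
.X.....
.XOO...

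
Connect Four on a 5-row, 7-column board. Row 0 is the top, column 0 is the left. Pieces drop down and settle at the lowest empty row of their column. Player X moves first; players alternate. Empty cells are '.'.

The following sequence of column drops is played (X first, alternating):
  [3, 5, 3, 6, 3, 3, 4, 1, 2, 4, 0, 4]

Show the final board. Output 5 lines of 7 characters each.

Move 1: X drops in col 3, lands at row 4
Move 2: O drops in col 5, lands at row 4
Move 3: X drops in col 3, lands at row 3
Move 4: O drops in col 6, lands at row 4
Move 5: X drops in col 3, lands at row 2
Move 6: O drops in col 3, lands at row 1
Move 7: X drops in col 4, lands at row 4
Move 8: O drops in col 1, lands at row 4
Move 9: X drops in col 2, lands at row 4
Move 10: O drops in col 4, lands at row 3
Move 11: X drops in col 0, lands at row 4
Move 12: O drops in col 4, lands at row 2

Answer: .......
...O...
...XO..
...XO..
XOXXXOO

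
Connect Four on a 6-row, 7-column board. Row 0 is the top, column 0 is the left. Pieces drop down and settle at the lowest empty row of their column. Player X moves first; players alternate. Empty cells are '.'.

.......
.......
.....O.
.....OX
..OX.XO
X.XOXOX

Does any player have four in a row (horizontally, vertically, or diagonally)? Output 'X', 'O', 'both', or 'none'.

none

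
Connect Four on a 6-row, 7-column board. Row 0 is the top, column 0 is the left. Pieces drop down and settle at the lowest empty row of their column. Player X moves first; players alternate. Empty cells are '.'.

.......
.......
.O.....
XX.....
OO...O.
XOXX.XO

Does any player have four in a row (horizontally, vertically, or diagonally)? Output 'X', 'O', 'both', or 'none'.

none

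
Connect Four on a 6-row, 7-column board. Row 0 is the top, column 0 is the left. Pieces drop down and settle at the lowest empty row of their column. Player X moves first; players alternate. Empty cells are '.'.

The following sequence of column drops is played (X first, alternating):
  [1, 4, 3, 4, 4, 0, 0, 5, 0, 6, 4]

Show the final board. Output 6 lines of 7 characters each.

Move 1: X drops in col 1, lands at row 5
Move 2: O drops in col 4, lands at row 5
Move 3: X drops in col 3, lands at row 5
Move 4: O drops in col 4, lands at row 4
Move 5: X drops in col 4, lands at row 3
Move 6: O drops in col 0, lands at row 5
Move 7: X drops in col 0, lands at row 4
Move 8: O drops in col 5, lands at row 5
Move 9: X drops in col 0, lands at row 3
Move 10: O drops in col 6, lands at row 5
Move 11: X drops in col 4, lands at row 2

Answer: .......
.......
....X..
X...X..
X...O..
OX.XOOO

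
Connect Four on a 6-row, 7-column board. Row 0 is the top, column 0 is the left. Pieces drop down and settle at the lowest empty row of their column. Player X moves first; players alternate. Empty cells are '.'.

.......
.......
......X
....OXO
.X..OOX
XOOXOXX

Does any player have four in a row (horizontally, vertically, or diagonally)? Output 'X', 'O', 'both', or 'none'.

none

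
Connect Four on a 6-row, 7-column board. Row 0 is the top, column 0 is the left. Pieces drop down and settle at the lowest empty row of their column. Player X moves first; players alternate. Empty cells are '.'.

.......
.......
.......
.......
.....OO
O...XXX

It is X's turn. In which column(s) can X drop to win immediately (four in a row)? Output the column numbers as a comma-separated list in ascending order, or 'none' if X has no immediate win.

Answer: 3

Derivation:
col 0: drop X → no win
col 1: drop X → no win
col 2: drop X → no win
col 3: drop X → WIN!
col 4: drop X → no win
col 5: drop X → no win
col 6: drop X → no win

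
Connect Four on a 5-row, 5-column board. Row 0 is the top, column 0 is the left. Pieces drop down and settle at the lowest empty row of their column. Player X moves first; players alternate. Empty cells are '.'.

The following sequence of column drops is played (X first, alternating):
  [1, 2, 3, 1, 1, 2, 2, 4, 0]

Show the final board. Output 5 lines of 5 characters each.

Answer: .....
.....
.XX..
.OO..
XXOXO

Derivation:
Move 1: X drops in col 1, lands at row 4
Move 2: O drops in col 2, lands at row 4
Move 3: X drops in col 3, lands at row 4
Move 4: O drops in col 1, lands at row 3
Move 5: X drops in col 1, lands at row 2
Move 6: O drops in col 2, lands at row 3
Move 7: X drops in col 2, lands at row 2
Move 8: O drops in col 4, lands at row 4
Move 9: X drops in col 0, lands at row 4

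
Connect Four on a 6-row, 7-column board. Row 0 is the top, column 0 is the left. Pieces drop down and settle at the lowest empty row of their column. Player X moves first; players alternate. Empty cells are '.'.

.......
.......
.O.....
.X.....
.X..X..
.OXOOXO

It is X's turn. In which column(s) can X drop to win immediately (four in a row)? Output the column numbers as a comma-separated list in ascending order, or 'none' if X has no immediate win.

col 0: drop X → no win
col 1: drop X → no win
col 2: drop X → no win
col 3: drop X → no win
col 4: drop X → no win
col 5: drop X → no win
col 6: drop X → no win

Answer: none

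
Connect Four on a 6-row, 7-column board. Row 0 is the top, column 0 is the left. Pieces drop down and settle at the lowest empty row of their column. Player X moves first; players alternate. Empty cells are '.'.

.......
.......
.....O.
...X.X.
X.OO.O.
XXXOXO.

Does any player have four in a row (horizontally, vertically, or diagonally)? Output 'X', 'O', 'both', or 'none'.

none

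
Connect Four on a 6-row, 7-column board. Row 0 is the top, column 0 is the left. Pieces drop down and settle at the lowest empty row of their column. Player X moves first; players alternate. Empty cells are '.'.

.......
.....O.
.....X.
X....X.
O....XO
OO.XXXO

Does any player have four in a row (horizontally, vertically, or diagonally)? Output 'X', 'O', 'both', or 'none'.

X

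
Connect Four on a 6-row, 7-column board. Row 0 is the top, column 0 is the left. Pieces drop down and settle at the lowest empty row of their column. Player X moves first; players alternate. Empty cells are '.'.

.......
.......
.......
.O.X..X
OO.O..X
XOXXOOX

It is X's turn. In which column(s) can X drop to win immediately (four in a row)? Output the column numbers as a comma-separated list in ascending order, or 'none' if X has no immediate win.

col 0: drop X → no win
col 1: drop X → no win
col 2: drop X → no win
col 3: drop X → no win
col 4: drop X → no win
col 5: drop X → no win
col 6: drop X → WIN!

Answer: 6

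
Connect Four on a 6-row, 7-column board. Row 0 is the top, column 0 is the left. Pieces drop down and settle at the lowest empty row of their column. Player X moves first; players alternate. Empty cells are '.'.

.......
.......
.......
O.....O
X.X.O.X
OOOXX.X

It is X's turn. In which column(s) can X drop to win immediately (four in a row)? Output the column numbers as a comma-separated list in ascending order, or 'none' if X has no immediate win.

col 0: drop X → no win
col 1: drop X → no win
col 2: drop X → no win
col 3: drop X → no win
col 4: drop X → no win
col 5: drop X → WIN!
col 6: drop X → no win

Answer: 5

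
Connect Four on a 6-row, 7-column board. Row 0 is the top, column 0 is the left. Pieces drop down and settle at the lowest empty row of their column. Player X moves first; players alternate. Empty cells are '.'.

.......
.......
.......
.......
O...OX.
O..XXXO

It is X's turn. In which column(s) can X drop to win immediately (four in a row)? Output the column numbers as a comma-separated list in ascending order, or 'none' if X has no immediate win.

Answer: 2

Derivation:
col 0: drop X → no win
col 1: drop X → no win
col 2: drop X → WIN!
col 3: drop X → no win
col 4: drop X → no win
col 5: drop X → no win
col 6: drop X → no win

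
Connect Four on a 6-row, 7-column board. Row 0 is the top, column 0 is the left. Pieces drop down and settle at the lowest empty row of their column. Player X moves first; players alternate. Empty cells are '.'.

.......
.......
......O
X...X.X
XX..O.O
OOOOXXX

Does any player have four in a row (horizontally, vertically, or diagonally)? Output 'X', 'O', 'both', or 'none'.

O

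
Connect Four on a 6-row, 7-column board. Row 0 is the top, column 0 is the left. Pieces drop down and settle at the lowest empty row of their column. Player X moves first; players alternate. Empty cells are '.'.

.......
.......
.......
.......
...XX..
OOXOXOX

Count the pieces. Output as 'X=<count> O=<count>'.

X=5 O=4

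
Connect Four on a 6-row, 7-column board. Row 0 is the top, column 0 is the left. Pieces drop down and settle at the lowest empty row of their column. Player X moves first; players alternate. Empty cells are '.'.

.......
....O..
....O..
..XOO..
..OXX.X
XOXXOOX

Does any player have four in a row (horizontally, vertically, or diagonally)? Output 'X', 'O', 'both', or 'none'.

O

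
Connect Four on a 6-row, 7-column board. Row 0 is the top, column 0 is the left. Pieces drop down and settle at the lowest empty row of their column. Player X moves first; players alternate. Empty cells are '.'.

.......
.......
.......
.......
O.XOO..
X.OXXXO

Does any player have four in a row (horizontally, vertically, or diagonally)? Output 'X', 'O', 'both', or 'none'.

none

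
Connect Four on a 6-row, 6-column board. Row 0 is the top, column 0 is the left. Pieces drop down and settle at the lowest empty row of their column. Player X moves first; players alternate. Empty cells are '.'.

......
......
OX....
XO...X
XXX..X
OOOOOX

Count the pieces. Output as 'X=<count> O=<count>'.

X=8 O=7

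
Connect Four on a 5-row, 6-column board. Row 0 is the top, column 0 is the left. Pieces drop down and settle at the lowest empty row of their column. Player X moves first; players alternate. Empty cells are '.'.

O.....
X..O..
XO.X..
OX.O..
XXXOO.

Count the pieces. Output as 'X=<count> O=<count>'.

X=7 O=7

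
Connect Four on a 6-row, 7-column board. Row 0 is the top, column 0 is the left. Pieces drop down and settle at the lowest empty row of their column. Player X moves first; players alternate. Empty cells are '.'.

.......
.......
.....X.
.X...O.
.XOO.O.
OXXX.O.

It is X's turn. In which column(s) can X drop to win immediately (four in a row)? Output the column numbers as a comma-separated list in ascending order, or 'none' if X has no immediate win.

col 0: drop X → no win
col 1: drop X → WIN!
col 2: drop X → no win
col 3: drop X → no win
col 4: drop X → WIN!
col 5: drop X → no win
col 6: drop X → no win

Answer: 1,4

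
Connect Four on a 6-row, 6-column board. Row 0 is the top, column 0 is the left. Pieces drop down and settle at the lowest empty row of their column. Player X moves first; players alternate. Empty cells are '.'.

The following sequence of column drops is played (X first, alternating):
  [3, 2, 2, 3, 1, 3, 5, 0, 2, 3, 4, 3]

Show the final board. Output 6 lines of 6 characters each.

Move 1: X drops in col 3, lands at row 5
Move 2: O drops in col 2, lands at row 5
Move 3: X drops in col 2, lands at row 4
Move 4: O drops in col 3, lands at row 4
Move 5: X drops in col 1, lands at row 5
Move 6: O drops in col 3, lands at row 3
Move 7: X drops in col 5, lands at row 5
Move 8: O drops in col 0, lands at row 5
Move 9: X drops in col 2, lands at row 3
Move 10: O drops in col 3, lands at row 2
Move 11: X drops in col 4, lands at row 5
Move 12: O drops in col 3, lands at row 1

Answer: ......
...O..
...O..
..XO..
..XO..
OXOXXX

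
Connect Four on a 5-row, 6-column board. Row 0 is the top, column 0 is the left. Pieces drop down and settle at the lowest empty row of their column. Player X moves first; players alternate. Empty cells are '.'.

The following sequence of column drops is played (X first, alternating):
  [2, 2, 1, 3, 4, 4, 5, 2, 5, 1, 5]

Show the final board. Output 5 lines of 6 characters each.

Move 1: X drops in col 2, lands at row 4
Move 2: O drops in col 2, lands at row 3
Move 3: X drops in col 1, lands at row 4
Move 4: O drops in col 3, lands at row 4
Move 5: X drops in col 4, lands at row 4
Move 6: O drops in col 4, lands at row 3
Move 7: X drops in col 5, lands at row 4
Move 8: O drops in col 2, lands at row 2
Move 9: X drops in col 5, lands at row 3
Move 10: O drops in col 1, lands at row 3
Move 11: X drops in col 5, lands at row 2

Answer: ......
......
..O..X
.OO.OX
.XXOXX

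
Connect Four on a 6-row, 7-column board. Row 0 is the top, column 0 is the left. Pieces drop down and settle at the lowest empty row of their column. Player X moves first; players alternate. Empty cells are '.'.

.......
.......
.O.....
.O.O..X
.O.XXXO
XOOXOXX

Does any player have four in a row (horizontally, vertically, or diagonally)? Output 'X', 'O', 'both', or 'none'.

O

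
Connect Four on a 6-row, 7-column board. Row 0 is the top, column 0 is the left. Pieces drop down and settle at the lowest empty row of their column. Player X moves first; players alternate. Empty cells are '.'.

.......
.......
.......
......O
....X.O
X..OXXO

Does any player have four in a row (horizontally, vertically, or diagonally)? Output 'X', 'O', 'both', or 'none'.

none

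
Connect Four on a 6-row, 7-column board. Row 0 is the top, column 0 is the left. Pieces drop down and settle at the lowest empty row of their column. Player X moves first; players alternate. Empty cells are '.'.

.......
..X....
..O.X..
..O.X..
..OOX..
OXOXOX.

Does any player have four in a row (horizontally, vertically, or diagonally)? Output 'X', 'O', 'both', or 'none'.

O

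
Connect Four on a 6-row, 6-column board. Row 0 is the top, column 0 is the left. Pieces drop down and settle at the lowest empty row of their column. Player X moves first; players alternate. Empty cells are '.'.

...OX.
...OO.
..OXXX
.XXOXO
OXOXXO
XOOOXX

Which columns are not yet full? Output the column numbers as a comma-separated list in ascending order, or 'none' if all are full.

Answer: 0,1,2,5

Derivation:
col 0: top cell = '.' → open
col 1: top cell = '.' → open
col 2: top cell = '.' → open
col 3: top cell = 'O' → FULL
col 4: top cell = 'X' → FULL
col 5: top cell = '.' → open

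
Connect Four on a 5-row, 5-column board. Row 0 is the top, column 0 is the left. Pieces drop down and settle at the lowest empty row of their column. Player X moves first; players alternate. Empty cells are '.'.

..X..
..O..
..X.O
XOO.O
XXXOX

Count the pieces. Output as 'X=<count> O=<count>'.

X=7 O=6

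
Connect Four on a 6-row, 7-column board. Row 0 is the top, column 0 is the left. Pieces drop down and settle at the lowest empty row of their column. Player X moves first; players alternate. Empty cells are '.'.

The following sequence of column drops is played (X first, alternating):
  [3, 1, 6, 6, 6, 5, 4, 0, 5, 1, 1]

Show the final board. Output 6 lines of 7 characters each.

Move 1: X drops in col 3, lands at row 5
Move 2: O drops in col 1, lands at row 5
Move 3: X drops in col 6, lands at row 5
Move 4: O drops in col 6, lands at row 4
Move 5: X drops in col 6, lands at row 3
Move 6: O drops in col 5, lands at row 5
Move 7: X drops in col 4, lands at row 5
Move 8: O drops in col 0, lands at row 5
Move 9: X drops in col 5, lands at row 4
Move 10: O drops in col 1, lands at row 4
Move 11: X drops in col 1, lands at row 3

Answer: .......
.......
.......
.X....X
.O...XO
OO.XXOX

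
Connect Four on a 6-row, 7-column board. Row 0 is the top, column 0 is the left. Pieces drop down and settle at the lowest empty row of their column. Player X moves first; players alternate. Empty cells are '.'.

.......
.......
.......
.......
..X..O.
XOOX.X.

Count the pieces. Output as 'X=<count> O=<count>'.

X=4 O=3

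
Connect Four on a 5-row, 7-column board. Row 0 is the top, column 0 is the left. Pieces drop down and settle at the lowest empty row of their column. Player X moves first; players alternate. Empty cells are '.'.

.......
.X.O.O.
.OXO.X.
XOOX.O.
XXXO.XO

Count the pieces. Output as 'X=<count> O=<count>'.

X=9 O=9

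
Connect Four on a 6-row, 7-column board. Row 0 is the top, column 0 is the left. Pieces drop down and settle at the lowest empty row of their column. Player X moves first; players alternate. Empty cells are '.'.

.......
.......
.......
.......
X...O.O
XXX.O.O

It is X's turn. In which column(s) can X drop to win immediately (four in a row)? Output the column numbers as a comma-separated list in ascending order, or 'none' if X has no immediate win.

Answer: 3

Derivation:
col 0: drop X → no win
col 1: drop X → no win
col 2: drop X → no win
col 3: drop X → WIN!
col 4: drop X → no win
col 5: drop X → no win
col 6: drop X → no win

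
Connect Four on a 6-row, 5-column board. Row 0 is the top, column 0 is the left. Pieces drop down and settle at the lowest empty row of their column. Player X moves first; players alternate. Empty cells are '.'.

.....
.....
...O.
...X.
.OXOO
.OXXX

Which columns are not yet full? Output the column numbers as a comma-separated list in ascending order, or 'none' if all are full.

Answer: 0,1,2,3,4

Derivation:
col 0: top cell = '.' → open
col 1: top cell = '.' → open
col 2: top cell = '.' → open
col 3: top cell = '.' → open
col 4: top cell = '.' → open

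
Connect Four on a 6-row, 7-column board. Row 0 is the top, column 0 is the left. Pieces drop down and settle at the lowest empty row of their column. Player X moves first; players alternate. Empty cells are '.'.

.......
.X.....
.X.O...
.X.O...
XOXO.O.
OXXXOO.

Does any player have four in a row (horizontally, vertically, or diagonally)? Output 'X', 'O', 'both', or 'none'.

none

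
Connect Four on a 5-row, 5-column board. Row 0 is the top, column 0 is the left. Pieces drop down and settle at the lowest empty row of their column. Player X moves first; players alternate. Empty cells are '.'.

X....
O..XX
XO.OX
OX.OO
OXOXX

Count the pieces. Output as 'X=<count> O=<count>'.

X=9 O=8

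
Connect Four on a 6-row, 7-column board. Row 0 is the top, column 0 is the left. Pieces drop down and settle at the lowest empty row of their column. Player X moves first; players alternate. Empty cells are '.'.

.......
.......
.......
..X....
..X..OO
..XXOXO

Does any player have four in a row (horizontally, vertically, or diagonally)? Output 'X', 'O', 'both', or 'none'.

none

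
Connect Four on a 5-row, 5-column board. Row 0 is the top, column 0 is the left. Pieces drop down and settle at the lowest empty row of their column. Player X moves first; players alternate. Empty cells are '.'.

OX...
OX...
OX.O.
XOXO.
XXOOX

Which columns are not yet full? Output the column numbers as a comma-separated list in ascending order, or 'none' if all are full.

col 0: top cell = 'O' → FULL
col 1: top cell = 'X' → FULL
col 2: top cell = '.' → open
col 3: top cell = '.' → open
col 4: top cell = '.' → open

Answer: 2,3,4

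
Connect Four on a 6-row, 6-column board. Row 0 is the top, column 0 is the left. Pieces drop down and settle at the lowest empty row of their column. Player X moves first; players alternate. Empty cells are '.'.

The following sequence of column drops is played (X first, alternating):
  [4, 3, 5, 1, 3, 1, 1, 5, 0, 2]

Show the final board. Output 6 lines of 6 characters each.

Move 1: X drops in col 4, lands at row 5
Move 2: O drops in col 3, lands at row 5
Move 3: X drops in col 5, lands at row 5
Move 4: O drops in col 1, lands at row 5
Move 5: X drops in col 3, lands at row 4
Move 6: O drops in col 1, lands at row 4
Move 7: X drops in col 1, lands at row 3
Move 8: O drops in col 5, lands at row 4
Move 9: X drops in col 0, lands at row 5
Move 10: O drops in col 2, lands at row 5

Answer: ......
......
......
.X....
.O.X.O
XOOOXX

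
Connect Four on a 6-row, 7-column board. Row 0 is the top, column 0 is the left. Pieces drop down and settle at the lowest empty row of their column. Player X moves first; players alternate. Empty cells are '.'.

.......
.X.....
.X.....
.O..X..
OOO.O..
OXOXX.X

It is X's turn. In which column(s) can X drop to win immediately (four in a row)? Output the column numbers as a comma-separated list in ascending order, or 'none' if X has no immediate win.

col 0: drop X → no win
col 1: drop X → no win
col 2: drop X → no win
col 3: drop X → no win
col 4: drop X → no win
col 5: drop X → WIN!
col 6: drop X → no win

Answer: 5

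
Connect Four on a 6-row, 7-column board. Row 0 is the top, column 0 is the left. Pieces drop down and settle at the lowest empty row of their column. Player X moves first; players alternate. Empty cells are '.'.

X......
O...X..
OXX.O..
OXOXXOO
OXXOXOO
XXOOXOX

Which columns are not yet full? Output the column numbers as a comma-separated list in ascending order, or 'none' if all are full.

Answer: 1,2,3,4,5,6

Derivation:
col 0: top cell = 'X' → FULL
col 1: top cell = '.' → open
col 2: top cell = '.' → open
col 3: top cell = '.' → open
col 4: top cell = '.' → open
col 5: top cell = '.' → open
col 6: top cell = '.' → open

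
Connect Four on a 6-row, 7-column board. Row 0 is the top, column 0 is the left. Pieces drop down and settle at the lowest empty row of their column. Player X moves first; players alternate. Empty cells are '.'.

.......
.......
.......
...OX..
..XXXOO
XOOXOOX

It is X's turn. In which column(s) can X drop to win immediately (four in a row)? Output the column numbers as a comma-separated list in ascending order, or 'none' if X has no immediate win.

col 0: drop X → no win
col 1: drop X → WIN!
col 2: drop X → no win
col 3: drop X → no win
col 4: drop X → no win
col 5: drop X → no win
col 6: drop X → no win

Answer: 1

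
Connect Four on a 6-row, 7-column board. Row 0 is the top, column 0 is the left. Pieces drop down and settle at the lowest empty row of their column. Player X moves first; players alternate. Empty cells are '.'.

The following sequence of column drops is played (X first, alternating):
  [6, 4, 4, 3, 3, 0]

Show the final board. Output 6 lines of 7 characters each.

Move 1: X drops in col 6, lands at row 5
Move 2: O drops in col 4, lands at row 5
Move 3: X drops in col 4, lands at row 4
Move 4: O drops in col 3, lands at row 5
Move 5: X drops in col 3, lands at row 4
Move 6: O drops in col 0, lands at row 5

Answer: .......
.......
.......
.......
...XX..
O..OO.X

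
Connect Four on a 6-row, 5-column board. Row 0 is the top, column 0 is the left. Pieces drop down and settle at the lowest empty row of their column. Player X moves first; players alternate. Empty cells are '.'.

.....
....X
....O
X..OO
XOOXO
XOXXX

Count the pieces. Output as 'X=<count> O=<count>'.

X=8 O=7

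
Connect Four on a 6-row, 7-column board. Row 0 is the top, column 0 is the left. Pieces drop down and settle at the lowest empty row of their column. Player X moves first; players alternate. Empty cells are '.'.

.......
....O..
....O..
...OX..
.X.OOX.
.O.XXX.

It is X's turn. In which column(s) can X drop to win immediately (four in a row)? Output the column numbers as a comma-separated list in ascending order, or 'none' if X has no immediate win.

col 0: drop X → no win
col 1: drop X → no win
col 2: drop X → WIN!
col 3: drop X → no win
col 4: drop X → no win
col 5: drop X → no win
col 6: drop X → WIN!

Answer: 2,6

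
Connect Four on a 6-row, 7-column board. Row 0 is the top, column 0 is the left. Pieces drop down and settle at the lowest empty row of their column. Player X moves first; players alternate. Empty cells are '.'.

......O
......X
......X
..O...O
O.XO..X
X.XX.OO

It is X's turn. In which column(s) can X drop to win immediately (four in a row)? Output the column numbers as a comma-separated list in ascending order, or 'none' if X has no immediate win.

col 0: drop X → no win
col 1: drop X → WIN!
col 2: drop X → no win
col 3: drop X → no win
col 4: drop X → no win
col 5: drop X → no win

Answer: 1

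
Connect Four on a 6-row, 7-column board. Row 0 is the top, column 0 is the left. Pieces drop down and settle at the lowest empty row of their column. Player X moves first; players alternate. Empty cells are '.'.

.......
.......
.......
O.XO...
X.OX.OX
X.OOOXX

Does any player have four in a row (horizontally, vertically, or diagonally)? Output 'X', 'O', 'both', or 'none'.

none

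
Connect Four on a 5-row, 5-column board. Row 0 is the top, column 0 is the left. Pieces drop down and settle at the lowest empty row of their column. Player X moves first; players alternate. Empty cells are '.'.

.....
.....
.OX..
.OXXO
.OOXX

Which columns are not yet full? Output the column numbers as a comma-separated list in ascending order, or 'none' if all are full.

col 0: top cell = '.' → open
col 1: top cell = '.' → open
col 2: top cell = '.' → open
col 3: top cell = '.' → open
col 4: top cell = '.' → open

Answer: 0,1,2,3,4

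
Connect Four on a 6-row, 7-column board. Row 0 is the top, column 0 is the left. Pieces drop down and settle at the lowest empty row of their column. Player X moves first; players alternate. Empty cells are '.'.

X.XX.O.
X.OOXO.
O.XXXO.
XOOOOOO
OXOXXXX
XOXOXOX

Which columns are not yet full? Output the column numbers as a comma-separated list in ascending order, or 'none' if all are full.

Answer: 1,4,6

Derivation:
col 0: top cell = 'X' → FULL
col 1: top cell = '.' → open
col 2: top cell = 'X' → FULL
col 3: top cell = 'X' → FULL
col 4: top cell = '.' → open
col 5: top cell = 'O' → FULL
col 6: top cell = '.' → open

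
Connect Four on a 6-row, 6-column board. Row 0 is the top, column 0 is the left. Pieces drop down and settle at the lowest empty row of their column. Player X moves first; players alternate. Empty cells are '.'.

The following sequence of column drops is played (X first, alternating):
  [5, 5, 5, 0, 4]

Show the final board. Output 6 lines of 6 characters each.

Move 1: X drops in col 5, lands at row 5
Move 2: O drops in col 5, lands at row 4
Move 3: X drops in col 5, lands at row 3
Move 4: O drops in col 0, lands at row 5
Move 5: X drops in col 4, lands at row 5

Answer: ......
......
......
.....X
.....O
O...XX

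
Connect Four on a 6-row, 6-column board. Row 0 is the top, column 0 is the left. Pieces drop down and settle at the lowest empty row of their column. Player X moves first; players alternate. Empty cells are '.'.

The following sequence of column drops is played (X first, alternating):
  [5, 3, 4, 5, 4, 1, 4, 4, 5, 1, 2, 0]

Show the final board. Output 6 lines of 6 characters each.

Move 1: X drops in col 5, lands at row 5
Move 2: O drops in col 3, lands at row 5
Move 3: X drops in col 4, lands at row 5
Move 4: O drops in col 5, lands at row 4
Move 5: X drops in col 4, lands at row 4
Move 6: O drops in col 1, lands at row 5
Move 7: X drops in col 4, lands at row 3
Move 8: O drops in col 4, lands at row 2
Move 9: X drops in col 5, lands at row 3
Move 10: O drops in col 1, lands at row 4
Move 11: X drops in col 2, lands at row 5
Move 12: O drops in col 0, lands at row 5

Answer: ......
......
....O.
....XX
.O..XO
OOXOXX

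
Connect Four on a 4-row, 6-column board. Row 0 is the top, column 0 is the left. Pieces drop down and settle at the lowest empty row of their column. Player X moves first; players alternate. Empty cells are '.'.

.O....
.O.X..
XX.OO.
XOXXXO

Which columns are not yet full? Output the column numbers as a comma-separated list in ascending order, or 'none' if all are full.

col 0: top cell = '.' → open
col 1: top cell = 'O' → FULL
col 2: top cell = '.' → open
col 3: top cell = '.' → open
col 4: top cell = '.' → open
col 5: top cell = '.' → open

Answer: 0,2,3,4,5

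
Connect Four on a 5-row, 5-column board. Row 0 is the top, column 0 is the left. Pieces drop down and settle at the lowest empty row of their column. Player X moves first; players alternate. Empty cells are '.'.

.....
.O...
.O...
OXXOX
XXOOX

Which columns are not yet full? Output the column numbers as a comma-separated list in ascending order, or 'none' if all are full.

col 0: top cell = '.' → open
col 1: top cell = '.' → open
col 2: top cell = '.' → open
col 3: top cell = '.' → open
col 4: top cell = '.' → open

Answer: 0,1,2,3,4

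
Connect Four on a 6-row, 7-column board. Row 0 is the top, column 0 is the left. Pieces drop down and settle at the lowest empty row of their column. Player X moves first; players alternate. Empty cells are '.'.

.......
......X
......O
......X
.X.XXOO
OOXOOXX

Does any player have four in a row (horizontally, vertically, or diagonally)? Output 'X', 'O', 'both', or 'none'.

none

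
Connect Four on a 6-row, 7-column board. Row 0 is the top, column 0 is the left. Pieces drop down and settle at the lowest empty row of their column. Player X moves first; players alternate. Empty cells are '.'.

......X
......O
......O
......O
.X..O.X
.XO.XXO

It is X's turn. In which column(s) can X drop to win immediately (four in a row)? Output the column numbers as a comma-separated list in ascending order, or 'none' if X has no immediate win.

col 0: drop X → no win
col 1: drop X → no win
col 2: drop X → no win
col 3: drop X → no win
col 4: drop X → no win
col 5: drop X → no win

Answer: none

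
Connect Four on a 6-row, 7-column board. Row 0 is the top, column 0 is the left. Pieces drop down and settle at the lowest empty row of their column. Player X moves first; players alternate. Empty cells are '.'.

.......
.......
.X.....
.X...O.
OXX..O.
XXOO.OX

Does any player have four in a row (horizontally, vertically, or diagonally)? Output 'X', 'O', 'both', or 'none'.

X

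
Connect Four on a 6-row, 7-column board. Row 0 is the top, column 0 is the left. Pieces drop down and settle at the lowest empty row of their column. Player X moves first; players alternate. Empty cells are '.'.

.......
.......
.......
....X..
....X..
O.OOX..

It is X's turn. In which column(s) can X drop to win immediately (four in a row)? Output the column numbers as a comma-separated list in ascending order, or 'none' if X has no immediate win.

Answer: 4

Derivation:
col 0: drop X → no win
col 1: drop X → no win
col 2: drop X → no win
col 3: drop X → no win
col 4: drop X → WIN!
col 5: drop X → no win
col 6: drop X → no win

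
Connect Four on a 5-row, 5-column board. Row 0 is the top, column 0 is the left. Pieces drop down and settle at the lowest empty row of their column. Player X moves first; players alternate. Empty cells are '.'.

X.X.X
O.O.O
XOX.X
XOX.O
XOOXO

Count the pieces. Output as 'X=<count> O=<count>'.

X=10 O=9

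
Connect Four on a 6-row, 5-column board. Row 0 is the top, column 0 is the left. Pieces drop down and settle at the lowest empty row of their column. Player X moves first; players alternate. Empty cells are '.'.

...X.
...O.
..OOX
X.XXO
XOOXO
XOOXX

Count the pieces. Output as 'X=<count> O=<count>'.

X=10 O=9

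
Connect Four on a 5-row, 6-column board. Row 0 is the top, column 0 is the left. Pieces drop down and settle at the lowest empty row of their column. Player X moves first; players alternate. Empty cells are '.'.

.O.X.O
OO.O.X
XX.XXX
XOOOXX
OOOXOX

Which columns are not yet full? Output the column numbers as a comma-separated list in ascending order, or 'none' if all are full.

col 0: top cell = '.' → open
col 1: top cell = 'O' → FULL
col 2: top cell = '.' → open
col 3: top cell = 'X' → FULL
col 4: top cell = '.' → open
col 5: top cell = 'O' → FULL

Answer: 0,2,4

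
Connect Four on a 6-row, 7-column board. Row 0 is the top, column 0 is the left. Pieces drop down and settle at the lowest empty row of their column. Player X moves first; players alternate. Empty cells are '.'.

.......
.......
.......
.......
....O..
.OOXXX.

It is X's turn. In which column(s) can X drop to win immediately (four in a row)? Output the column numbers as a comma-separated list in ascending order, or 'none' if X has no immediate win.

col 0: drop X → no win
col 1: drop X → no win
col 2: drop X → no win
col 3: drop X → no win
col 4: drop X → no win
col 5: drop X → no win
col 6: drop X → WIN!

Answer: 6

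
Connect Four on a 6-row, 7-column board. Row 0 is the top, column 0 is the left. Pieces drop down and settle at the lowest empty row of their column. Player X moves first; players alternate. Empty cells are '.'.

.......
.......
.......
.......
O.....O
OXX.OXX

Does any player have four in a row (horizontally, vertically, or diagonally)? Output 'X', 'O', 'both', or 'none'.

none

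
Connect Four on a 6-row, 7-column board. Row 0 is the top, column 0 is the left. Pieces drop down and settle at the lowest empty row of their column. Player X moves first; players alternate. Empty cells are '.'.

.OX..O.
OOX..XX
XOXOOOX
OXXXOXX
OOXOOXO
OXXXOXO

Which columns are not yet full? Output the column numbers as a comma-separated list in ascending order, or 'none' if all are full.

col 0: top cell = '.' → open
col 1: top cell = 'O' → FULL
col 2: top cell = 'X' → FULL
col 3: top cell = '.' → open
col 4: top cell = '.' → open
col 5: top cell = 'O' → FULL
col 6: top cell = '.' → open

Answer: 0,3,4,6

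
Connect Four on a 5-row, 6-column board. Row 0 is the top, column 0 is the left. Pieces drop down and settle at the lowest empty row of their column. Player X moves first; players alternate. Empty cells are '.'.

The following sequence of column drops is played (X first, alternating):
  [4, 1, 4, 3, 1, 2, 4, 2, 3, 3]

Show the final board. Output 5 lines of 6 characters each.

Answer: ......
......
...OX.
.XOXX.
.OOOX.

Derivation:
Move 1: X drops in col 4, lands at row 4
Move 2: O drops in col 1, lands at row 4
Move 3: X drops in col 4, lands at row 3
Move 4: O drops in col 3, lands at row 4
Move 5: X drops in col 1, lands at row 3
Move 6: O drops in col 2, lands at row 4
Move 7: X drops in col 4, lands at row 2
Move 8: O drops in col 2, lands at row 3
Move 9: X drops in col 3, lands at row 3
Move 10: O drops in col 3, lands at row 2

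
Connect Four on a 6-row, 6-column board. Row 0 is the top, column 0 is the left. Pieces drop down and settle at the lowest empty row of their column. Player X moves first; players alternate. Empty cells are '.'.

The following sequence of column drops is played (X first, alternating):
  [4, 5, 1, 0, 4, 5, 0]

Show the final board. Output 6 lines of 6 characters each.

Answer: ......
......
......
......
X...XO
OX..XO

Derivation:
Move 1: X drops in col 4, lands at row 5
Move 2: O drops in col 5, lands at row 5
Move 3: X drops in col 1, lands at row 5
Move 4: O drops in col 0, lands at row 5
Move 5: X drops in col 4, lands at row 4
Move 6: O drops in col 5, lands at row 4
Move 7: X drops in col 0, lands at row 4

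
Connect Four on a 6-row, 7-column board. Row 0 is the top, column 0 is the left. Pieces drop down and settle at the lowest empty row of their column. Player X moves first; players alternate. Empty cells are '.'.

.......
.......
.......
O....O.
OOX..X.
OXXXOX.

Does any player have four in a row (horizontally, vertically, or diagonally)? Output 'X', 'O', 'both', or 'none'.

none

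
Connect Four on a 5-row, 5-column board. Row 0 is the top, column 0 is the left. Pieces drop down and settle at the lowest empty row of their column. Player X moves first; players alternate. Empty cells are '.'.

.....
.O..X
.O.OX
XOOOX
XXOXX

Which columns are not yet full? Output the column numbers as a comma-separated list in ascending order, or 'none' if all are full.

Answer: 0,1,2,3,4

Derivation:
col 0: top cell = '.' → open
col 1: top cell = '.' → open
col 2: top cell = '.' → open
col 3: top cell = '.' → open
col 4: top cell = '.' → open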